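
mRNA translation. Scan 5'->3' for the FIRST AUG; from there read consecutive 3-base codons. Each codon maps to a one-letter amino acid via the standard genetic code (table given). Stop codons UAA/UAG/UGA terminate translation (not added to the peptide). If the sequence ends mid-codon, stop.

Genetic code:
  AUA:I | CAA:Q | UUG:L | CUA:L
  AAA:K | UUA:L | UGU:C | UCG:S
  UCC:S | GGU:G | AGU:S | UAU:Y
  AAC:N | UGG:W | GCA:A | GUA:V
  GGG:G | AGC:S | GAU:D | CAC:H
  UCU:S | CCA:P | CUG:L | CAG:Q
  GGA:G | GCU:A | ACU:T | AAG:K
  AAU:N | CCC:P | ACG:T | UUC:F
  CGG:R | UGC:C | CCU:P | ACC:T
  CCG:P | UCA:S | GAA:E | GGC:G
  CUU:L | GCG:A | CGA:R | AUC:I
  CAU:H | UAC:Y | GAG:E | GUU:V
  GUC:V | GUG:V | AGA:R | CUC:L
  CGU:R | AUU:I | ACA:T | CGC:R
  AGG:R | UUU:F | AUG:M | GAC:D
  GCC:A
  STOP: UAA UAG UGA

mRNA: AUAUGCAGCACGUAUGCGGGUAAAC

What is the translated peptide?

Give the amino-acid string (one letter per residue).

Answer: MQHVCG

Derivation:
start AUG at pos 2
pos 2: AUG -> M; peptide=M
pos 5: CAG -> Q; peptide=MQ
pos 8: CAC -> H; peptide=MQH
pos 11: GUA -> V; peptide=MQHV
pos 14: UGC -> C; peptide=MQHVC
pos 17: GGG -> G; peptide=MQHVCG
pos 20: UAA -> STOP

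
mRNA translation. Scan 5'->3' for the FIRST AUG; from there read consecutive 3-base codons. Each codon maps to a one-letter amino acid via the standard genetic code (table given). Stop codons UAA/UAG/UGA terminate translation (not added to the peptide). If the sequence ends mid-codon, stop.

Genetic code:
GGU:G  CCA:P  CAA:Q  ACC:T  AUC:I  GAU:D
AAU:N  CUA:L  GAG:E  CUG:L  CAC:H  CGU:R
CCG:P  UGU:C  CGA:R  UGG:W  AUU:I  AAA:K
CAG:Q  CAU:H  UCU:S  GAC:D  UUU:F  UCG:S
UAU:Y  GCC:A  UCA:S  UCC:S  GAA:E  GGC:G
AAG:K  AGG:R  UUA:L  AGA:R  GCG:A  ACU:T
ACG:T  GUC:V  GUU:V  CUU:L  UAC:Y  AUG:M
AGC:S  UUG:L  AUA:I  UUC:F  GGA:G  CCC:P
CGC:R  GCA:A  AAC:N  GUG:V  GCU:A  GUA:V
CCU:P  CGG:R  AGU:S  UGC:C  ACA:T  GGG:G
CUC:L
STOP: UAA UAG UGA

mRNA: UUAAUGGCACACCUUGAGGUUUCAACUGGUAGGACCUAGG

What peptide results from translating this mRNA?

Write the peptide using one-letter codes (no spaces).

Answer: MAHLEVSTGRT

Derivation:
start AUG at pos 3
pos 3: AUG -> M; peptide=M
pos 6: GCA -> A; peptide=MA
pos 9: CAC -> H; peptide=MAH
pos 12: CUU -> L; peptide=MAHL
pos 15: GAG -> E; peptide=MAHLE
pos 18: GUU -> V; peptide=MAHLEV
pos 21: UCA -> S; peptide=MAHLEVS
pos 24: ACU -> T; peptide=MAHLEVST
pos 27: GGU -> G; peptide=MAHLEVSTG
pos 30: AGG -> R; peptide=MAHLEVSTGR
pos 33: ACC -> T; peptide=MAHLEVSTGRT
pos 36: UAG -> STOP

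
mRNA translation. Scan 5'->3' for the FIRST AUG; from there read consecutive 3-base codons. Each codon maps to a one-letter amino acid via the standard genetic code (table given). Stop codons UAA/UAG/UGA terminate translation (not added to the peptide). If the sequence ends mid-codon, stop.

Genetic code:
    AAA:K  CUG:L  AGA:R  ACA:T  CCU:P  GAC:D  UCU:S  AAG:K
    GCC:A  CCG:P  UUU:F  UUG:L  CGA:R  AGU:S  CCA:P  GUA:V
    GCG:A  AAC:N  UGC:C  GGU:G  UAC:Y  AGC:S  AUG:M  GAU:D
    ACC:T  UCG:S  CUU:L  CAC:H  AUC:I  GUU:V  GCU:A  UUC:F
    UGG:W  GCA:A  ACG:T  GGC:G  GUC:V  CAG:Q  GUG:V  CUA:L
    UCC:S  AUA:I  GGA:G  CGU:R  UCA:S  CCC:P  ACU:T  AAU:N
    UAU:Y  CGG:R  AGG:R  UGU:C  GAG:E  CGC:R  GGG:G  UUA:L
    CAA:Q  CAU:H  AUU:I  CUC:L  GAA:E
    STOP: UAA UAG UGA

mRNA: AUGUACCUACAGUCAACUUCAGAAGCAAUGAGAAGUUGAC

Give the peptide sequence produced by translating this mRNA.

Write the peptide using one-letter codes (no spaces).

start AUG at pos 0
pos 0: AUG -> M; peptide=M
pos 3: UAC -> Y; peptide=MY
pos 6: CUA -> L; peptide=MYL
pos 9: CAG -> Q; peptide=MYLQ
pos 12: UCA -> S; peptide=MYLQS
pos 15: ACU -> T; peptide=MYLQST
pos 18: UCA -> S; peptide=MYLQSTS
pos 21: GAA -> E; peptide=MYLQSTSE
pos 24: GCA -> A; peptide=MYLQSTSEA
pos 27: AUG -> M; peptide=MYLQSTSEAM
pos 30: AGA -> R; peptide=MYLQSTSEAMR
pos 33: AGU -> S; peptide=MYLQSTSEAMRS
pos 36: UGA -> STOP

Answer: MYLQSTSEAMRS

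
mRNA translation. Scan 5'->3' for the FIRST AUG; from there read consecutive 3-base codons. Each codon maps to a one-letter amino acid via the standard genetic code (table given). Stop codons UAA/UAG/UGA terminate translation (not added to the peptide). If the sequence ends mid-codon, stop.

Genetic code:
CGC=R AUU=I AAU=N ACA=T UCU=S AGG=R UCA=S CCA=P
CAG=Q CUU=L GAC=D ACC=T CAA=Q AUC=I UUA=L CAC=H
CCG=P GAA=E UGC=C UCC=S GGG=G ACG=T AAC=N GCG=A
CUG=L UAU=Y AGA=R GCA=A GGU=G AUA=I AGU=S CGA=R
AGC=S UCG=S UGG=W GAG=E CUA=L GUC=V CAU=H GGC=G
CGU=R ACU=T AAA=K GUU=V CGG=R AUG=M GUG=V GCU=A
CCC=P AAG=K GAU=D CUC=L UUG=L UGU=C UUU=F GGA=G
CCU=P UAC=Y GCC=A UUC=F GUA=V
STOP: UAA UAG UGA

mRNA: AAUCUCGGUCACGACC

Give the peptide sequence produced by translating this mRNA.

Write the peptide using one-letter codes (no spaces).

Answer: (empty: no AUG start codon)

Derivation:
no AUG start codon found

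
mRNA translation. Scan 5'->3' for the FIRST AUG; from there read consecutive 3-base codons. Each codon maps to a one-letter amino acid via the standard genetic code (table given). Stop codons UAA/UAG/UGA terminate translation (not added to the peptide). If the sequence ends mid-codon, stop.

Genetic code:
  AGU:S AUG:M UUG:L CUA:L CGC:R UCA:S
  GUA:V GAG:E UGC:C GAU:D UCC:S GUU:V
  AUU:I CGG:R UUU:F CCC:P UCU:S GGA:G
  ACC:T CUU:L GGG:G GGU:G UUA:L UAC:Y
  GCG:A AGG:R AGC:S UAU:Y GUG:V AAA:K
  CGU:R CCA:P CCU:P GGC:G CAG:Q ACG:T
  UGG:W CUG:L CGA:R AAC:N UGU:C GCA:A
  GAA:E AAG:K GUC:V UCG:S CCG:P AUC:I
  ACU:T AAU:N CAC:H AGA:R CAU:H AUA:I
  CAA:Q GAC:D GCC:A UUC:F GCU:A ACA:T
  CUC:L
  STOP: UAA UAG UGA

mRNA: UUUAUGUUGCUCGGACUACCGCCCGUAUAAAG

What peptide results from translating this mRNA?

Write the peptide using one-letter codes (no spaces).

Answer: MLLGLPPV

Derivation:
start AUG at pos 3
pos 3: AUG -> M; peptide=M
pos 6: UUG -> L; peptide=ML
pos 9: CUC -> L; peptide=MLL
pos 12: GGA -> G; peptide=MLLG
pos 15: CUA -> L; peptide=MLLGL
pos 18: CCG -> P; peptide=MLLGLP
pos 21: CCC -> P; peptide=MLLGLPP
pos 24: GUA -> V; peptide=MLLGLPPV
pos 27: UAA -> STOP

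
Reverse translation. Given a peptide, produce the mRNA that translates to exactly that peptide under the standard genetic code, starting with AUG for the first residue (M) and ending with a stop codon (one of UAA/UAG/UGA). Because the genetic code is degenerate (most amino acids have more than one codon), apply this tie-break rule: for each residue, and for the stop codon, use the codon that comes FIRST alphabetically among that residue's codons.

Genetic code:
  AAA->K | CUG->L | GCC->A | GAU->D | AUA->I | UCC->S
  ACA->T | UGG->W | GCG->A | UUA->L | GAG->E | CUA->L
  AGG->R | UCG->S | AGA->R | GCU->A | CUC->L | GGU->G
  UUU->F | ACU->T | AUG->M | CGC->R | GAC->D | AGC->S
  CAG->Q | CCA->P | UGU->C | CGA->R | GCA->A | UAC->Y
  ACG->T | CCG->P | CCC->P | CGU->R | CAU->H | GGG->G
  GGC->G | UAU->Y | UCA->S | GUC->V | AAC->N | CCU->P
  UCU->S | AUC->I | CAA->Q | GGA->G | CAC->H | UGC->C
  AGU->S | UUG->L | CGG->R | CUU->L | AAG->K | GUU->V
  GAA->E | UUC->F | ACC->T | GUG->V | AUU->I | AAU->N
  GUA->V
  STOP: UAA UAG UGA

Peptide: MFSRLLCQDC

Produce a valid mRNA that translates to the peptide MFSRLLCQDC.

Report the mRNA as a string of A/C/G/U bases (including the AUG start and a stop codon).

residue 1: M -> AUG (start codon)
residue 2: F codons sorted = UUC,UUU -> pick first = UUC
residue 3: S codons sorted = AGC,AGU,UCA,UCC,UCG,UCU -> pick first = AGC
residue 4: R codons sorted = AGA,AGG,CGA,CGC,CGG,CGU -> pick first = AGA
residue 5: L codons sorted = CUA,CUC,CUG,CUU,UUA,UUG -> pick first = CUA
residue 6: L codons sorted = CUA,CUC,CUG,CUU,UUA,UUG -> pick first = CUA
residue 7: C codons sorted = UGC,UGU -> pick first = UGC
residue 8: Q codons sorted = CAA,CAG -> pick first = CAA
residue 9: D codons sorted = GAC,GAU -> pick first = GAC
residue 10: C codons sorted = UGC,UGU -> pick first = UGC
terminator: stop codons sorted = UAA,UAG,UGA -> pick first = UAA

Answer: mRNA: AUGUUCAGCAGACUACUAUGCCAAGACUGCUAA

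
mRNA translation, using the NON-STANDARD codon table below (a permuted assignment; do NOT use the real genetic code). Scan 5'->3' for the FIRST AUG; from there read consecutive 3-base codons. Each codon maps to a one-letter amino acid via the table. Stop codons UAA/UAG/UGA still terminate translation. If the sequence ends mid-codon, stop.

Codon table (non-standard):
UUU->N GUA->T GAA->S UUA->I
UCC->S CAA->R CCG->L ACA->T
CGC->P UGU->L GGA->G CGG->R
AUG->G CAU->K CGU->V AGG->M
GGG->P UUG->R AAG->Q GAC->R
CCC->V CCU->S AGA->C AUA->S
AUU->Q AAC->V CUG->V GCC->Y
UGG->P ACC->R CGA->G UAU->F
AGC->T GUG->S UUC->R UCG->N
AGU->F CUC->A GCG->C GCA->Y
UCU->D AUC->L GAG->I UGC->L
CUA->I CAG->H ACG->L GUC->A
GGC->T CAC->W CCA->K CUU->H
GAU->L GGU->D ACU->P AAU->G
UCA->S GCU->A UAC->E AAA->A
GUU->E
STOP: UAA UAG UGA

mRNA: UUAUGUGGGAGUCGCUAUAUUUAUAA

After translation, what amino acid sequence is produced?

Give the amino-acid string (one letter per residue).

Answer: GPINIFI

Derivation:
start AUG at pos 2
pos 2: AUG -> G; peptide=G
pos 5: UGG -> P; peptide=GP
pos 8: GAG -> I; peptide=GPI
pos 11: UCG -> N; peptide=GPIN
pos 14: CUA -> I; peptide=GPINI
pos 17: UAU -> F; peptide=GPINIF
pos 20: UUA -> I; peptide=GPINIFI
pos 23: UAA -> STOP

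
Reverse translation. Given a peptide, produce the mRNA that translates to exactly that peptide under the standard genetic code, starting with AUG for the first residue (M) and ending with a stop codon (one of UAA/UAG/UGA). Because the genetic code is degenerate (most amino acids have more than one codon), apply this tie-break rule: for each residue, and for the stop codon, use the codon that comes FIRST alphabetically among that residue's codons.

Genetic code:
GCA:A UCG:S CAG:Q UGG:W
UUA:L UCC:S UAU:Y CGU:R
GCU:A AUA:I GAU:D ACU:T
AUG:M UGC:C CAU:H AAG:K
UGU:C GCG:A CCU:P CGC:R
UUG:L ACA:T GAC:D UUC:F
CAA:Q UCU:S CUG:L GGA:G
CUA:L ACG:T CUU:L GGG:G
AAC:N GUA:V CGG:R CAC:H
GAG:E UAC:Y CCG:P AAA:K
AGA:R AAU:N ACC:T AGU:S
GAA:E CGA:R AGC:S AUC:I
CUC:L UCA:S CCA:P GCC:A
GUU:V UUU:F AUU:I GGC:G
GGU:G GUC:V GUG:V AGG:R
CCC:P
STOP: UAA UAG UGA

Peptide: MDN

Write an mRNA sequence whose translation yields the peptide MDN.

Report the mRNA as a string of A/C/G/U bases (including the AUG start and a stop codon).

residue 1: M -> AUG (start codon)
residue 2: D codons sorted = GAC,GAU -> pick first = GAC
residue 3: N codons sorted = AAC,AAU -> pick first = AAC
terminator: stop codons sorted = UAA,UAG,UGA -> pick first = UAA

Answer: mRNA: AUGGACAACUAA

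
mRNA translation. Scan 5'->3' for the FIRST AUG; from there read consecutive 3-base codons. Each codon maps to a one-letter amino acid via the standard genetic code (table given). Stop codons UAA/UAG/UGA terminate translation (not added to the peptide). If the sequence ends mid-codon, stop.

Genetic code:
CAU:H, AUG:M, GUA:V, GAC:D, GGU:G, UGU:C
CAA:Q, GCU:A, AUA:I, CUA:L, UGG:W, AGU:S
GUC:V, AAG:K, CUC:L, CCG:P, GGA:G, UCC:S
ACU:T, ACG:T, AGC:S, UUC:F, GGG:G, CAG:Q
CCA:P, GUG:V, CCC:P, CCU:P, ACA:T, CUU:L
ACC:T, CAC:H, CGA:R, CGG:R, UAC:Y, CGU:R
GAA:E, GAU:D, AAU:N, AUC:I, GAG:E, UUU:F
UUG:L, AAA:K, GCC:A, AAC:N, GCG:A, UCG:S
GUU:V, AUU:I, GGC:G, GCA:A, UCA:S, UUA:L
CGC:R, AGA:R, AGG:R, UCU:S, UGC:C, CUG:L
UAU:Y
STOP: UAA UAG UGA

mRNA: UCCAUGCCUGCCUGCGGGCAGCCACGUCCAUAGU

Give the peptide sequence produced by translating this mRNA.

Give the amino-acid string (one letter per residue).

Answer: MPACGQPRP

Derivation:
start AUG at pos 3
pos 3: AUG -> M; peptide=M
pos 6: CCU -> P; peptide=MP
pos 9: GCC -> A; peptide=MPA
pos 12: UGC -> C; peptide=MPAC
pos 15: GGG -> G; peptide=MPACG
pos 18: CAG -> Q; peptide=MPACGQ
pos 21: CCA -> P; peptide=MPACGQP
pos 24: CGU -> R; peptide=MPACGQPR
pos 27: CCA -> P; peptide=MPACGQPRP
pos 30: UAG -> STOP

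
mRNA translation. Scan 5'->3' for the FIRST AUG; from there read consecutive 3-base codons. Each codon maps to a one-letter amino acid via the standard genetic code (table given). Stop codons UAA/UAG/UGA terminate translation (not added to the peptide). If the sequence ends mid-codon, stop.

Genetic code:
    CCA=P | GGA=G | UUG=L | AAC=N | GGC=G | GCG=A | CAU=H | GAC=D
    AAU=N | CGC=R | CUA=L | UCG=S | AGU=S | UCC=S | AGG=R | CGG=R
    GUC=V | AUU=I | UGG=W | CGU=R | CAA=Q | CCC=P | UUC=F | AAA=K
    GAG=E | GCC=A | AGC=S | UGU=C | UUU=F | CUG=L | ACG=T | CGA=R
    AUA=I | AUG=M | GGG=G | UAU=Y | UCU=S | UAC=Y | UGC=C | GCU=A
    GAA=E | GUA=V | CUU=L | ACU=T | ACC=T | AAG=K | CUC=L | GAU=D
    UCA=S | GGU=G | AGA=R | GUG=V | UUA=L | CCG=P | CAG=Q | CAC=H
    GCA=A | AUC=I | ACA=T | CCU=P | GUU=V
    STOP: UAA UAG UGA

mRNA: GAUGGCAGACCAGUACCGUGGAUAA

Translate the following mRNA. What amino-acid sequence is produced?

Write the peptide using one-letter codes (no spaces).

Answer: MADQYRG

Derivation:
start AUG at pos 1
pos 1: AUG -> M; peptide=M
pos 4: GCA -> A; peptide=MA
pos 7: GAC -> D; peptide=MAD
pos 10: CAG -> Q; peptide=MADQ
pos 13: UAC -> Y; peptide=MADQY
pos 16: CGU -> R; peptide=MADQYR
pos 19: GGA -> G; peptide=MADQYRG
pos 22: UAA -> STOP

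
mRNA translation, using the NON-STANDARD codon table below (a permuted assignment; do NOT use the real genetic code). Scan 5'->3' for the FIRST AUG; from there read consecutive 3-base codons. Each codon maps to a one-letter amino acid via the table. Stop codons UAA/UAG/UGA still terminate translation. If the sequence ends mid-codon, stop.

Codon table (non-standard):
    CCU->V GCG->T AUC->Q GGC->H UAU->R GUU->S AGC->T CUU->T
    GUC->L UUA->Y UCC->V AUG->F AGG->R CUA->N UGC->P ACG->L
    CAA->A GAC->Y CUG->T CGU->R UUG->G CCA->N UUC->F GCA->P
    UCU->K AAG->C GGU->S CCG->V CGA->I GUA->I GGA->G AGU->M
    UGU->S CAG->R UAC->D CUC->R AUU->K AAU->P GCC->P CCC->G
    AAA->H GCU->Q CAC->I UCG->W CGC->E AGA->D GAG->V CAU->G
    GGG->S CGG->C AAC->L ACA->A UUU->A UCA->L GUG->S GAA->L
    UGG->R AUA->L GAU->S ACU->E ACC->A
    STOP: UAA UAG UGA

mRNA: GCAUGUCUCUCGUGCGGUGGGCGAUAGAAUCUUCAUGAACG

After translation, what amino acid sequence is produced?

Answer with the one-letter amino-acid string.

Answer: FKRSCRTLLKL

Derivation:
start AUG at pos 2
pos 2: AUG -> F; peptide=F
pos 5: UCU -> K; peptide=FK
pos 8: CUC -> R; peptide=FKR
pos 11: GUG -> S; peptide=FKRS
pos 14: CGG -> C; peptide=FKRSC
pos 17: UGG -> R; peptide=FKRSCR
pos 20: GCG -> T; peptide=FKRSCRT
pos 23: AUA -> L; peptide=FKRSCRTL
pos 26: GAA -> L; peptide=FKRSCRTLL
pos 29: UCU -> K; peptide=FKRSCRTLLK
pos 32: UCA -> L; peptide=FKRSCRTLLKL
pos 35: UGA -> STOP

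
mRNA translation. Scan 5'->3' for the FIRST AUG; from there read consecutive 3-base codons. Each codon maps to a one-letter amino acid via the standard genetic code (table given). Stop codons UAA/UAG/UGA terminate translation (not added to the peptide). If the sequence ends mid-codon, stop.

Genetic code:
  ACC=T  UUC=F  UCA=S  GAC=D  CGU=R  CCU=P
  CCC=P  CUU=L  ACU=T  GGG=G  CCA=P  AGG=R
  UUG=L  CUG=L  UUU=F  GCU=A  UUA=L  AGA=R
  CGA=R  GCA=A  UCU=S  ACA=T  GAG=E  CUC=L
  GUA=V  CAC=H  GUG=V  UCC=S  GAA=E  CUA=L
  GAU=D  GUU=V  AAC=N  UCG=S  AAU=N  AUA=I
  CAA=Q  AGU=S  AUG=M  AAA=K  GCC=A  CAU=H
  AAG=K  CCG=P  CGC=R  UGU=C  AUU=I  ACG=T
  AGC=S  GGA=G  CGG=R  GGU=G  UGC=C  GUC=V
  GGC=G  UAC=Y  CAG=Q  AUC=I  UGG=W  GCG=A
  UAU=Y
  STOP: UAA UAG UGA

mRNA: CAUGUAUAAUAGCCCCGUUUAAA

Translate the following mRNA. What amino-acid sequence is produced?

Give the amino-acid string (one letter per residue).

start AUG at pos 1
pos 1: AUG -> M; peptide=M
pos 4: UAU -> Y; peptide=MY
pos 7: AAU -> N; peptide=MYN
pos 10: AGC -> S; peptide=MYNS
pos 13: CCC -> P; peptide=MYNSP
pos 16: GUU -> V; peptide=MYNSPV
pos 19: UAA -> STOP

Answer: MYNSPV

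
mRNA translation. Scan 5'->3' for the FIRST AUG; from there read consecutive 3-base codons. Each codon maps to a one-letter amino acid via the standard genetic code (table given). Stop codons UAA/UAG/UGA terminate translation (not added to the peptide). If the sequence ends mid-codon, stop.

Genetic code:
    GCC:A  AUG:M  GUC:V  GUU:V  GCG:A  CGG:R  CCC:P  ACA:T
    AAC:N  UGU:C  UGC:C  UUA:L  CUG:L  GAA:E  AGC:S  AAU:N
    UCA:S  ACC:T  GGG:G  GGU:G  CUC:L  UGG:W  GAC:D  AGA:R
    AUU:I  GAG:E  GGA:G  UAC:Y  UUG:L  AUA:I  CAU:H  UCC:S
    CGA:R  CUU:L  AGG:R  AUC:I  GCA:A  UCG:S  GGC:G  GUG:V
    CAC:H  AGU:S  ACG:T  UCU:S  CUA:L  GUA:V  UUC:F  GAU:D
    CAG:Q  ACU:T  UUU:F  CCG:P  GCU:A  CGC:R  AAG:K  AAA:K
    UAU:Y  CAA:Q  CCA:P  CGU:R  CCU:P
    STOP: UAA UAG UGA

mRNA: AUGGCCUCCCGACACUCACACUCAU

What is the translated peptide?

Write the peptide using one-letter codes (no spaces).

Answer: MASRHSHS

Derivation:
start AUG at pos 0
pos 0: AUG -> M; peptide=M
pos 3: GCC -> A; peptide=MA
pos 6: UCC -> S; peptide=MAS
pos 9: CGA -> R; peptide=MASR
pos 12: CAC -> H; peptide=MASRH
pos 15: UCA -> S; peptide=MASRHS
pos 18: CAC -> H; peptide=MASRHSH
pos 21: UCA -> S; peptide=MASRHSHS
pos 24: only 1 nt remain (<3), stop (end of mRNA)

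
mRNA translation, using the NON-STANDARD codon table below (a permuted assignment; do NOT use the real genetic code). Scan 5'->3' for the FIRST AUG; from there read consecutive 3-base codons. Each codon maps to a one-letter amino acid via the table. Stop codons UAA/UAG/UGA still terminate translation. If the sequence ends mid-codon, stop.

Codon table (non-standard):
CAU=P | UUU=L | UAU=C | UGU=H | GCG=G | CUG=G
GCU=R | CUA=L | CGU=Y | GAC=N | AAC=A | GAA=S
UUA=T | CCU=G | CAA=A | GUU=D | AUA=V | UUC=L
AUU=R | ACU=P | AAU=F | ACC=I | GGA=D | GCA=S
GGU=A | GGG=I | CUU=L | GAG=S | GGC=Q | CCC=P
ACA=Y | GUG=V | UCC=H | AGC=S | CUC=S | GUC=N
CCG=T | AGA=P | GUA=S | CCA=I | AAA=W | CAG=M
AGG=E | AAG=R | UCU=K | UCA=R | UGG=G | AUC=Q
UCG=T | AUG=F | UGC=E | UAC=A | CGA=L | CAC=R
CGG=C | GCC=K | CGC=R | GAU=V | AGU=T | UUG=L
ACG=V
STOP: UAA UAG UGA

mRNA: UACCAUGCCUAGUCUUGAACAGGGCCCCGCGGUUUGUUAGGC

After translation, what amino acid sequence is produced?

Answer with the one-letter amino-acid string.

Answer: FGTLSMQPGDH

Derivation:
start AUG at pos 4
pos 4: AUG -> F; peptide=F
pos 7: CCU -> G; peptide=FG
pos 10: AGU -> T; peptide=FGT
pos 13: CUU -> L; peptide=FGTL
pos 16: GAA -> S; peptide=FGTLS
pos 19: CAG -> M; peptide=FGTLSM
pos 22: GGC -> Q; peptide=FGTLSMQ
pos 25: CCC -> P; peptide=FGTLSMQP
pos 28: GCG -> G; peptide=FGTLSMQPG
pos 31: GUU -> D; peptide=FGTLSMQPGD
pos 34: UGU -> H; peptide=FGTLSMQPGDH
pos 37: UAG -> STOP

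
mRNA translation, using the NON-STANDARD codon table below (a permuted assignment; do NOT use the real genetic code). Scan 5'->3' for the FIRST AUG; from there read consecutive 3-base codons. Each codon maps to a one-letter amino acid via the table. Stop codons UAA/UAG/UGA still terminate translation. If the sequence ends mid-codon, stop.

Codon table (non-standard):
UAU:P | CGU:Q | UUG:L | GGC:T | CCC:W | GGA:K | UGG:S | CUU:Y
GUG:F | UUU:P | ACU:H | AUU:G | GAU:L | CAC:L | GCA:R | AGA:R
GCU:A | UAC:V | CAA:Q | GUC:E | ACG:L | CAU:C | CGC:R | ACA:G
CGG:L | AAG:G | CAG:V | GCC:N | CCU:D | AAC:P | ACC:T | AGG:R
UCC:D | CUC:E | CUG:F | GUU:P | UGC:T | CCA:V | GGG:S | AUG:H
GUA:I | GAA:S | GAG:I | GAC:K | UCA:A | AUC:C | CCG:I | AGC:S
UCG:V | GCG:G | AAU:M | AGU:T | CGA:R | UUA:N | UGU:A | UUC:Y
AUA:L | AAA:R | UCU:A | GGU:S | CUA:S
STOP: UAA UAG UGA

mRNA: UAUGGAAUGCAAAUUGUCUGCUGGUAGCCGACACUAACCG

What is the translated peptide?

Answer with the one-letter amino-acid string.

Answer: HSTRLAASSRL

Derivation:
start AUG at pos 1
pos 1: AUG -> H; peptide=H
pos 4: GAA -> S; peptide=HS
pos 7: UGC -> T; peptide=HST
pos 10: AAA -> R; peptide=HSTR
pos 13: UUG -> L; peptide=HSTRL
pos 16: UCU -> A; peptide=HSTRLA
pos 19: GCU -> A; peptide=HSTRLAA
pos 22: GGU -> S; peptide=HSTRLAAS
pos 25: AGC -> S; peptide=HSTRLAASS
pos 28: CGA -> R; peptide=HSTRLAASSR
pos 31: CAC -> L; peptide=HSTRLAASSRL
pos 34: UAA -> STOP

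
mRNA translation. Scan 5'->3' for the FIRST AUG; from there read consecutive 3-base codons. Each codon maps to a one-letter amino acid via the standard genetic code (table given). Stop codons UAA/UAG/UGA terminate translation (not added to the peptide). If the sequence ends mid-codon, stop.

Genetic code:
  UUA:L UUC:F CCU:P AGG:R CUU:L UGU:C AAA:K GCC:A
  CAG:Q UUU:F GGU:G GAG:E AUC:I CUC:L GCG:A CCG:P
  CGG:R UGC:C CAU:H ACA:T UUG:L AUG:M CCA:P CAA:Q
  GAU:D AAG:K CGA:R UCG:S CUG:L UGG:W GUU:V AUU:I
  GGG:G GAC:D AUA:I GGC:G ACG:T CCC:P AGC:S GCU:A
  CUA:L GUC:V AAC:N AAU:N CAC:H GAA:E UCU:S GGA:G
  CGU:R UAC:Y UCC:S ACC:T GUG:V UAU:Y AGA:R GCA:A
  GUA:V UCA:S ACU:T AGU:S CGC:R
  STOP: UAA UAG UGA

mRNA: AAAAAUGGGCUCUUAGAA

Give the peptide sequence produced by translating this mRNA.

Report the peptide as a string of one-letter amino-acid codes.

Answer: MGS

Derivation:
start AUG at pos 4
pos 4: AUG -> M; peptide=M
pos 7: GGC -> G; peptide=MG
pos 10: UCU -> S; peptide=MGS
pos 13: UAG -> STOP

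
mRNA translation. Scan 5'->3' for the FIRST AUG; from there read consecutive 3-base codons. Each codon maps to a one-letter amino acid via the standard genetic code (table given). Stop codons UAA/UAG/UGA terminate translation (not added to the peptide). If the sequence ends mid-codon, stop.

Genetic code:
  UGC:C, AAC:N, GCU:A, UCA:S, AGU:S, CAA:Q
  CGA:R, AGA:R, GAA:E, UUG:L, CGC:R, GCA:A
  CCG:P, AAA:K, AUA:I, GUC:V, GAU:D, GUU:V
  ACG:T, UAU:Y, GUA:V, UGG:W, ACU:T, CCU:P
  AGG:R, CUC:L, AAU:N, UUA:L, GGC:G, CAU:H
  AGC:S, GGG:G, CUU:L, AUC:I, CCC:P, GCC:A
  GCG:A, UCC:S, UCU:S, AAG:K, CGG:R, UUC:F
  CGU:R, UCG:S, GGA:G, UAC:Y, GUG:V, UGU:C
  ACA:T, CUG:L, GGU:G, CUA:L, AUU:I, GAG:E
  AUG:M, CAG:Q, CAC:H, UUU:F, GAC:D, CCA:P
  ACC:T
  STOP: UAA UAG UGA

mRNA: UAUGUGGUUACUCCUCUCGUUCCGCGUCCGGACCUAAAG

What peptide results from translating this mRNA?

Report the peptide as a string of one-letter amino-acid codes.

start AUG at pos 1
pos 1: AUG -> M; peptide=M
pos 4: UGG -> W; peptide=MW
pos 7: UUA -> L; peptide=MWL
pos 10: CUC -> L; peptide=MWLL
pos 13: CUC -> L; peptide=MWLLL
pos 16: UCG -> S; peptide=MWLLLS
pos 19: UUC -> F; peptide=MWLLLSF
pos 22: CGC -> R; peptide=MWLLLSFR
pos 25: GUC -> V; peptide=MWLLLSFRV
pos 28: CGG -> R; peptide=MWLLLSFRVR
pos 31: ACC -> T; peptide=MWLLLSFRVRT
pos 34: UAA -> STOP

Answer: MWLLLSFRVRT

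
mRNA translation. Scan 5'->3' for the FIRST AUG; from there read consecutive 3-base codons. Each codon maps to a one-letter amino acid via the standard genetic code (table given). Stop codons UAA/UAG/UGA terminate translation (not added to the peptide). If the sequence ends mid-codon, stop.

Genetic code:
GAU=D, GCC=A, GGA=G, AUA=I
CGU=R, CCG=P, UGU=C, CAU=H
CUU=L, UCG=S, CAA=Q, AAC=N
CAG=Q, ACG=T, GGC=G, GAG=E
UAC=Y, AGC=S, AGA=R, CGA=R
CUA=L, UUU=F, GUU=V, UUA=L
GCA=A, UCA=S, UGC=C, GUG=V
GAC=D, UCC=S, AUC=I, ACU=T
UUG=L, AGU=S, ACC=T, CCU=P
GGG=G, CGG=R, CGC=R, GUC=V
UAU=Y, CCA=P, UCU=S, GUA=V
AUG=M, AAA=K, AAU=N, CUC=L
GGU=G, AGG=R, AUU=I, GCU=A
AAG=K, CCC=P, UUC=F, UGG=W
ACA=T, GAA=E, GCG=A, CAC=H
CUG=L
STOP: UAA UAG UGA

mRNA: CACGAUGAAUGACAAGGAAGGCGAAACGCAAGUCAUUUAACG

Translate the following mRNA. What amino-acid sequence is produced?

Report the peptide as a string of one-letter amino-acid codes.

start AUG at pos 4
pos 4: AUG -> M; peptide=M
pos 7: AAU -> N; peptide=MN
pos 10: GAC -> D; peptide=MND
pos 13: AAG -> K; peptide=MNDK
pos 16: GAA -> E; peptide=MNDKE
pos 19: GGC -> G; peptide=MNDKEG
pos 22: GAA -> E; peptide=MNDKEGE
pos 25: ACG -> T; peptide=MNDKEGET
pos 28: CAA -> Q; peptide=MNDKEGETQ
pos 31: GUC -> V; peptide=MNDKEGETQV
pos 34: AUU -> I; peptide=MNDKEGETQVI
pos 37: UAA -> STOP

Answer: MNDKEGETQVI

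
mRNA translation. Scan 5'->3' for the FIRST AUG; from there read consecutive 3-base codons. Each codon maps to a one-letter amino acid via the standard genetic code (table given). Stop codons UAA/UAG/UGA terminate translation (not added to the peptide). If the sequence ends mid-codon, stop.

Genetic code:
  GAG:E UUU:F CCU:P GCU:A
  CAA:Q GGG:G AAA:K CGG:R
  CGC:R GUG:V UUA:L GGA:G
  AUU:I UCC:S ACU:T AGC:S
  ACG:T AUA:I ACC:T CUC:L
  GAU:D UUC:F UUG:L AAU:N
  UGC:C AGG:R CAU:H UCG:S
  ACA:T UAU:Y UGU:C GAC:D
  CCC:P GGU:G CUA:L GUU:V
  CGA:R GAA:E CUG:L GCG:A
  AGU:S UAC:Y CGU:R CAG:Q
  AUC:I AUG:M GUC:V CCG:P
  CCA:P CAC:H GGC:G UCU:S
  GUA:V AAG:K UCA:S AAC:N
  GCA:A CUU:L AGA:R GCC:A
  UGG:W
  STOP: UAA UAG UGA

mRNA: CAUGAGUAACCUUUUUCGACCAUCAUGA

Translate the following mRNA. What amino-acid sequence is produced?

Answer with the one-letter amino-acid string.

start AUG at pos 1
pos 1: AUG -> M; peptide=M
pos 4: AGU -> S; peptide=MS
pos 7: AAC -> N; peptide=MSN
pos 10: CUU -> L; peptide=MSNL
pos 13: UUU -> F; peptide=MSNLF
pos 16: CGA -> R; peptide=MSNLFR
pos 19: CCA -> P; peptide=MSNLFRP
pos 22: UCA -> S; peptide=MSNLFRPS
pos 25: UGA -> STOP

Answer: MSNLFRPS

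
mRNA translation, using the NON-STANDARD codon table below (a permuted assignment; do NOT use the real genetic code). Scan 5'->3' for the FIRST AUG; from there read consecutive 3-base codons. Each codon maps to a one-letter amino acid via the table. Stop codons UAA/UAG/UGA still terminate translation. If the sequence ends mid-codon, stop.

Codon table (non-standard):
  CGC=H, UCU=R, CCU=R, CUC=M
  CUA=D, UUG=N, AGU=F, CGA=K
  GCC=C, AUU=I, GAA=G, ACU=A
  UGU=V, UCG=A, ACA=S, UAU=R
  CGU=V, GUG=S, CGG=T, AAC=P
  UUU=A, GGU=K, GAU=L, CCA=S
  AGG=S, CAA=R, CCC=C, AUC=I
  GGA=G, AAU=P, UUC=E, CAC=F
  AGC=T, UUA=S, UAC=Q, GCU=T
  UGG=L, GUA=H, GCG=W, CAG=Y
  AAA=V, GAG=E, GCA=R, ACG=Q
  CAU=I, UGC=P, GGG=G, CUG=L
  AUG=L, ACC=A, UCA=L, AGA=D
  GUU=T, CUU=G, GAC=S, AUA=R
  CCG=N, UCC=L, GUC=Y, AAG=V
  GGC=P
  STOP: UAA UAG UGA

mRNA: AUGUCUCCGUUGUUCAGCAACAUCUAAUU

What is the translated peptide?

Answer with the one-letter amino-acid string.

start AUG at pos 0
pos 0: AUG -> L; peptide=L
pos 3: UCU -> R; peptide=LR
pos 6: CCG -> N; peptide=LRN
pos 9: UUG -> N; peptide=LRNN
pos 12: UUC -> E; peptide=LRNNE
pos 15: AGC -> T; peptide=LRNNET
pos 18: AAC -> P; peptide=LRNNETP
pos 21: AUC -> I; peptide=LRNNETPI
pos 24: UAA -> STOP

Answer: LRNNETPI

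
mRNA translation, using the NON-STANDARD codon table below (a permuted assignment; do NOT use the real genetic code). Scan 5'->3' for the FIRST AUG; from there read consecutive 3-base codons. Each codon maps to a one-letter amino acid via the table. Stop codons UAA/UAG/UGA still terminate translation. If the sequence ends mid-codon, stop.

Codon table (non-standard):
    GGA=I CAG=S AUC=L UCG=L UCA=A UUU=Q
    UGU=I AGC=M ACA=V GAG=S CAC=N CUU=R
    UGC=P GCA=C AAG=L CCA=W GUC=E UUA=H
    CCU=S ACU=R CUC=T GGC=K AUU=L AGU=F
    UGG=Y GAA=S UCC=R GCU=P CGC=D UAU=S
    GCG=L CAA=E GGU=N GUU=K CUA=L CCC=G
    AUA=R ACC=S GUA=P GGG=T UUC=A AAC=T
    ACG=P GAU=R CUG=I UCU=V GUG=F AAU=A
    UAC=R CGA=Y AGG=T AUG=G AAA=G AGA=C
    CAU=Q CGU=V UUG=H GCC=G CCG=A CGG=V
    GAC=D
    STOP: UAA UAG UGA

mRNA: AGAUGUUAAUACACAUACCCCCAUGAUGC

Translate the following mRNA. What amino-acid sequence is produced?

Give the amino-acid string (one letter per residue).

Answer: GHRNRGW

Derivation:
start AUG at pos 2
pos 2: AUG -> G; peptide=G
pos 5: UUA -> H; peptide=GH
pos 8: AUA -> R; peptide=GHR
pos 11: CAC -> N; peptide=GHRN
pos 14: AUA -> R; peptide=GHRNR
pos 17: CCC -> G; peptide=GHRNRG
pos 20: CCA -> W; peptide=GHRNRGW
pos 23: UGA -> STOP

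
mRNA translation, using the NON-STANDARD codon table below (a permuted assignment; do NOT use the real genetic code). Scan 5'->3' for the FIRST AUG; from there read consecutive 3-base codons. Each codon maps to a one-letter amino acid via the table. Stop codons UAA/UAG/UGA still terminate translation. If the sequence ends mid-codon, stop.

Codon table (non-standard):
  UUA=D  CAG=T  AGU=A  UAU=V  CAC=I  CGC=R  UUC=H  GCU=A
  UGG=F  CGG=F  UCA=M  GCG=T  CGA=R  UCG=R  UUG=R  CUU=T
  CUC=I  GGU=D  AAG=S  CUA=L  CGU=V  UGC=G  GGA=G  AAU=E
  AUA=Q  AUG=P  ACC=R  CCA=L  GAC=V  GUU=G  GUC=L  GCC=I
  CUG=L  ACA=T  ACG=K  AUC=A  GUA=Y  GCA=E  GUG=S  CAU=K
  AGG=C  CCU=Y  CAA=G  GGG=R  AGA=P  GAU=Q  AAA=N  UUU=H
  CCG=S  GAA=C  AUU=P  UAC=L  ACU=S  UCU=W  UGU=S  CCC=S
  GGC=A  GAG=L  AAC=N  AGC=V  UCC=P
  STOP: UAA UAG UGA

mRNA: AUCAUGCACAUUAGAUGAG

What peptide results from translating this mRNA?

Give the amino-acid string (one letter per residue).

Answer: PIPP

Derivation:
start AUG at pos 3
pos 3: AUG -> P; peptide=P
pos 6: CAC -> I; peptide=PI
pos 9: AUU -> P; peptide=PIP
pos 12: AGA -> P; peptide=PIPP
pos 15: UGA -> STOP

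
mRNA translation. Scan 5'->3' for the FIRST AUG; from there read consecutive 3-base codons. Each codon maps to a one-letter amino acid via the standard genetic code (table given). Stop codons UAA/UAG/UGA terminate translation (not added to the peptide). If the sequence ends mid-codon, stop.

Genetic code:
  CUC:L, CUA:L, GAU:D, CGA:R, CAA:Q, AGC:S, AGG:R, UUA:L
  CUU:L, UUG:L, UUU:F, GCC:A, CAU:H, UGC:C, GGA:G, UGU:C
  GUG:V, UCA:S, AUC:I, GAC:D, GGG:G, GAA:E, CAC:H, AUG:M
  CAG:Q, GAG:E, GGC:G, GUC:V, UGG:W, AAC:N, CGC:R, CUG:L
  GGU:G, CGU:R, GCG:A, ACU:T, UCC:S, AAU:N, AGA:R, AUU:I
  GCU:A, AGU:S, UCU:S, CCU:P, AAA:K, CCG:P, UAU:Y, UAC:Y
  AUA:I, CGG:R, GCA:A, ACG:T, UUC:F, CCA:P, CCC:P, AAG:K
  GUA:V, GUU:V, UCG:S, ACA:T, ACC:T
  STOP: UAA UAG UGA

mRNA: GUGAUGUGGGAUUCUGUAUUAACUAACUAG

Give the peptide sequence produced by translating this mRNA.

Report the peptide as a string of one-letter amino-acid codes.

start AUG at pos 3
pos 3: AUG -> M; peptide=M
pos 6: UGG -> W; peptide=MW
pos 9: GAU -> D; peptide=MWD
pos 12: UCU -> S; peptide=MWDS
pos 15: GUA -> V; peptide=MWDSV
pos 18: UUA -> L; peptide=MWDSVL
pos 21: ACU -> T; peptide=MWDSVLT
pos 24: AAC -> N; peptide=MWDSVLTN
pos 27: UAG -> STOP

Answer: MWDSVLTN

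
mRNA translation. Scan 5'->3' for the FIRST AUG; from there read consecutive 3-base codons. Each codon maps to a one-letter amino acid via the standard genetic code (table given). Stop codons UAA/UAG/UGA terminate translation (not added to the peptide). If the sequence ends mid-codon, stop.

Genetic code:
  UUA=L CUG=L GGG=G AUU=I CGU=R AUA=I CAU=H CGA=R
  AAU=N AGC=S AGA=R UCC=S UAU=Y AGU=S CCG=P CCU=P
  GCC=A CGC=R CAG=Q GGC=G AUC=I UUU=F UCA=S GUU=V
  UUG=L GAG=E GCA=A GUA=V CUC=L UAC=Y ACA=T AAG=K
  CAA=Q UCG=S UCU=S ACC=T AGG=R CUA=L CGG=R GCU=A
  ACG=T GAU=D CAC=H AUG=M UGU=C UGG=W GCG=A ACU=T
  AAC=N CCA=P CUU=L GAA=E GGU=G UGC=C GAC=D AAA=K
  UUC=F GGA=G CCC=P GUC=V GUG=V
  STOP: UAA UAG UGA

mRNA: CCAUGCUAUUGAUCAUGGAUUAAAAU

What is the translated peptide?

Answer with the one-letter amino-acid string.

Answer: MLLIMD

Derivation:
start AUG at pos 2
pos 2: AUG -> M; peptide=M
pos 5: CUA -> L; peptide=ML
pos 8: UUG -> L; peptide=MLL
pos 11: AUC -> I; peptide=MLLI
pos 14: AUG -> M; peptide=MLLIM
pos 17: GAU -> D; peptide=MLLIMD
pos 20: UAA -> STOP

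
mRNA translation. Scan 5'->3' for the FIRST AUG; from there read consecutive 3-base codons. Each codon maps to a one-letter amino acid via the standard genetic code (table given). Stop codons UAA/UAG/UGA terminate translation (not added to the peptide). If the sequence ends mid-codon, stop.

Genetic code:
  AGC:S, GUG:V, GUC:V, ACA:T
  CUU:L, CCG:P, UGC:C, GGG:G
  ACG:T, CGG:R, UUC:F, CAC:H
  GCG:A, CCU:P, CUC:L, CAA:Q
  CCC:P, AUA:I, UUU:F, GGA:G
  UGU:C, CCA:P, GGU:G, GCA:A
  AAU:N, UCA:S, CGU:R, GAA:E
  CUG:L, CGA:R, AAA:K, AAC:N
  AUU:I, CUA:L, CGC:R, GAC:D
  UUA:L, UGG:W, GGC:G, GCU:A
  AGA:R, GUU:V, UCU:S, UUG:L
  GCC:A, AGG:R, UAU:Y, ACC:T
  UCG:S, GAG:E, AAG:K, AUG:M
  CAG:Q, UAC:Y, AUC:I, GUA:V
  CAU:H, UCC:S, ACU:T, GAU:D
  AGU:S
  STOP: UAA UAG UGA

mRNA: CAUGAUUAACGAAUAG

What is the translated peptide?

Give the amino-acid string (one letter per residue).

Answer: MINE

Derivation:
start AUG at pos 1
pos 1: AUG -> M; peptide=M
pos 4: AUU -> I; peptide=MI
pos 7: AAC -> N; peptide=MIN
pos 10: GAA -> E; peptide=MINE
pos 13: UAG -> STOP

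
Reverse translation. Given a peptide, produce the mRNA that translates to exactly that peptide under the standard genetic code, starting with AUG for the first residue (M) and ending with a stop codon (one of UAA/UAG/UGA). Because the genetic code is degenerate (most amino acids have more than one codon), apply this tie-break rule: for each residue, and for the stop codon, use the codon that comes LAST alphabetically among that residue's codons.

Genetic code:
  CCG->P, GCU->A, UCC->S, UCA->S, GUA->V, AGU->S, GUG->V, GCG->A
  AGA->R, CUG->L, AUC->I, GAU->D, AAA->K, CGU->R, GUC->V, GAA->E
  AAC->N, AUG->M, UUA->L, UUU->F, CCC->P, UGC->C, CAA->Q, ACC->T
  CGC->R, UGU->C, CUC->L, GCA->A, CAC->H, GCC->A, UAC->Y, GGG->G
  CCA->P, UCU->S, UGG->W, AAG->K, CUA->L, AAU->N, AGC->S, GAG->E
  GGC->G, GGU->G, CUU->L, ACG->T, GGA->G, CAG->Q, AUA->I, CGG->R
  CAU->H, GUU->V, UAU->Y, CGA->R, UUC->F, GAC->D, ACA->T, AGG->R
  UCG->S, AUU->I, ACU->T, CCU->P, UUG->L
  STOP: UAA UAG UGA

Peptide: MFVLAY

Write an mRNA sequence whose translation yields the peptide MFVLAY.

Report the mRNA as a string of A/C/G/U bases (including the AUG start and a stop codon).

residue 1: M -> AUG (start codon)
residue 2: F codons sorted = UUC,UUU -> pick last = UUU
residue 3: V codons sorted = GUA,GUC,GUG,GUU -> pick last = GUU
residue 4: L codons sorted = CUA,CUC,CUG,CUU,UUA,UUG -> pick last = UUG
residue 5: A codons sorted = GCA,GCC,GCG,GCU -> pick last = GCU
residue 6: Y codons sorted = UAC,UAU -> pick last = UAU
terminator: stop codons sorted = UAA,UAG,UGA -> pick last = UGA

Answer: mRNA: AUGUUUGUUUUGGCUUAUUGA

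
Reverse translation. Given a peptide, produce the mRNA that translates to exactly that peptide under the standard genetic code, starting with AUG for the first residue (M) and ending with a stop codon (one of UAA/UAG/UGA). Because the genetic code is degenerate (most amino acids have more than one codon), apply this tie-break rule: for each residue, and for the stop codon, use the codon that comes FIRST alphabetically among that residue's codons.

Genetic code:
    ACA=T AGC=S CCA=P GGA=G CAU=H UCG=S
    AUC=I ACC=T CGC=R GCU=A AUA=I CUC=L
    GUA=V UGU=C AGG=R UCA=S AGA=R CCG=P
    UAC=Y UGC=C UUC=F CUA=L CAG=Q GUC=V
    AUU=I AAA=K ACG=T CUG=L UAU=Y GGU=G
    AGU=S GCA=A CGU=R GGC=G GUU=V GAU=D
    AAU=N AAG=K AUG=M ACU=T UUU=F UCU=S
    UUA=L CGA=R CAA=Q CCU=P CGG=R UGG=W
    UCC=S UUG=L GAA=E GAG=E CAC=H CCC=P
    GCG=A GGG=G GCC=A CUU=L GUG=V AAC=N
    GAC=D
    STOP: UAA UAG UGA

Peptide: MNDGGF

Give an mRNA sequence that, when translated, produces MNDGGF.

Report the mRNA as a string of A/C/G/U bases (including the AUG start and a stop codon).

residue 1: M -> AUG (start codon)
residue 2: N codons sorted = AAC,AAU -> pick first = AAC
residue 3: D codons sorted = GAC,GAU -> pick first = GAC
residue 4: G codons sorted = GGA,GGC,GGG,GGU -> pick first = GGA
residue 5: G codons sorted = GGA,GGC,GGG,GGU -> pick first = GGA
residue 6: F codons sorted = UUC,UUU -> pick first = UUC
terminator: stop codons sorted = UAA,UAG,UGA -> pick first = UAA

Answer: mRNA: AUGAACGACGGAGGAUUCUAA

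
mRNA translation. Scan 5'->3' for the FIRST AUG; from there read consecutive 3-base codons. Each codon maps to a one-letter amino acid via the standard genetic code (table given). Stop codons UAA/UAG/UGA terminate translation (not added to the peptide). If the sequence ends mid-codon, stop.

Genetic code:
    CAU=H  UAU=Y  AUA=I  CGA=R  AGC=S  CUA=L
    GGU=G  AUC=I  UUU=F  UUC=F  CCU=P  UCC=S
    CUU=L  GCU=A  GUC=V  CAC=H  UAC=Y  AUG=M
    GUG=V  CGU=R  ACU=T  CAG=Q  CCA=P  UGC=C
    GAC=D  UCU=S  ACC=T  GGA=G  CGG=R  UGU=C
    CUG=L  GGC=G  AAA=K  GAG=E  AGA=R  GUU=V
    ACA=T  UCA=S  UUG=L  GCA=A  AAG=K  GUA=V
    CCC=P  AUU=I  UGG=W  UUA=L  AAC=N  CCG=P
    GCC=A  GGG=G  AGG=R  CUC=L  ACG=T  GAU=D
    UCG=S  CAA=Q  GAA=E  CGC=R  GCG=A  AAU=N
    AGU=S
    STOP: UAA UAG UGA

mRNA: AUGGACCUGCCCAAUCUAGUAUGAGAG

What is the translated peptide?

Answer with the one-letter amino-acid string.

Answer: MDLPNLV

Derivation:
start AUG at pos 0
pos 0: AUG -> M; peptide=M
pos 3: GAC -> D; peptide=MD
pos 6: CUG -> L; peptide=MDL
pos 9: CCC -> P; peptide=MDLP
pos 12: AAU -> N; peptide=MDLPN
pos 15: CUA -> L; peptide=MDLPNL
pos 18: GUA -> V; peptide=MDLPNLV
pos 21: UGA -> STOP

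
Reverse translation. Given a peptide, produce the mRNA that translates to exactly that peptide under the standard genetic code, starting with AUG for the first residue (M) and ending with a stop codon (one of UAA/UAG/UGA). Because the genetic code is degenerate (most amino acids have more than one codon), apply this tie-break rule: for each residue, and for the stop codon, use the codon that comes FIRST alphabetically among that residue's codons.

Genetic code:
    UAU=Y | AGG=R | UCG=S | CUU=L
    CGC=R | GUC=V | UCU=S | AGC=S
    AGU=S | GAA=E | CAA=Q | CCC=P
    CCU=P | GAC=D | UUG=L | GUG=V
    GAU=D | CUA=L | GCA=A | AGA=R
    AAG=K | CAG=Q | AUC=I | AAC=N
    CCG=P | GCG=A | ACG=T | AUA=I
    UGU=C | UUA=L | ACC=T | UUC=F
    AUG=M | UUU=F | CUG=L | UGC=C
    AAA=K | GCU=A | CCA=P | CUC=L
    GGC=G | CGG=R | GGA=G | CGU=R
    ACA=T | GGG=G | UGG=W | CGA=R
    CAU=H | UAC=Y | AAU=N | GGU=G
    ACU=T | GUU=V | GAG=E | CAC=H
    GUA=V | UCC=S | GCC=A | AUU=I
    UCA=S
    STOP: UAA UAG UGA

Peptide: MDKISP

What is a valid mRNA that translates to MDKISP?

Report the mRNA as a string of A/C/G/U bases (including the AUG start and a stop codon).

Answer: mRNA: AUGGACAAAAUAAGCCCAUAA

Derivation:
residue 1: M -> AUG (start codon)
residue 2: D codons sorted = GAC,GAU -> pick first = GAC
residue 3: K codons sorted = AAA,AAG -> pick first = AAA
residue 4: I codons sorted = AUA,AUC,AUU -> pick first = AUA
residue 5: S codons sorted = AGC,AGU,UCA,UCC,UCG,UCU -> pick first = AGC
residue 6: P codons sorted = CCA,CCC,CCG,CCU -> pick first = CCA
terminator: stop codons sorted = UAA,UAG,UGA -> pick first = UAA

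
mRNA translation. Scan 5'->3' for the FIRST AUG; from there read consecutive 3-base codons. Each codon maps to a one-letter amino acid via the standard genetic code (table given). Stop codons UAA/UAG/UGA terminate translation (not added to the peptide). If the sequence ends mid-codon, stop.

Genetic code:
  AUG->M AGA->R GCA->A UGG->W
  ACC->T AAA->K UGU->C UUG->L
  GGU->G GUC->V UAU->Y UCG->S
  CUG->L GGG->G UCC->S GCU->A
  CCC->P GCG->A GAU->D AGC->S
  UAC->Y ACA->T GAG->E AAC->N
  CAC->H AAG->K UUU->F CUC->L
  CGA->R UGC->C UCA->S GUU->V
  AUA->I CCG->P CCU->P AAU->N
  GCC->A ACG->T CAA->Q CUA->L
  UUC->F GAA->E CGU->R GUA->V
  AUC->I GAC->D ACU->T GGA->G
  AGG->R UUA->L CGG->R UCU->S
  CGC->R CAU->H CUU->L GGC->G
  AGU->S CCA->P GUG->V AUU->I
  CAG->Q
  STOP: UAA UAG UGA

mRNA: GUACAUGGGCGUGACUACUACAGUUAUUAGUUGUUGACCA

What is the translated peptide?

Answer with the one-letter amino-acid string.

Answer: MGVTTTVISC

Derivation:
start AUG at pos 4
pos 4: AUG -> M; peptide=M
pos 7: GGC -> G; peptide=MG
pos 10: GUG -> V; peptide=MGV
pos 13: ACU -> T; peptide=MGVT
pos 16: ACU -> T; peptide=MGVTT
pos 19: ACA -> T; peptide=MGVTTT
pos 22: GUU -> V; peptide=MGVTTTV
pos 25: AUU -> I; peptide=MGVTTTVI
pos 28: AGU -> S; peptide=MGVTTTVIS
pos 31: UGU -> C; peptide=MGVTTTVISC
pos 34: UGA -> STOP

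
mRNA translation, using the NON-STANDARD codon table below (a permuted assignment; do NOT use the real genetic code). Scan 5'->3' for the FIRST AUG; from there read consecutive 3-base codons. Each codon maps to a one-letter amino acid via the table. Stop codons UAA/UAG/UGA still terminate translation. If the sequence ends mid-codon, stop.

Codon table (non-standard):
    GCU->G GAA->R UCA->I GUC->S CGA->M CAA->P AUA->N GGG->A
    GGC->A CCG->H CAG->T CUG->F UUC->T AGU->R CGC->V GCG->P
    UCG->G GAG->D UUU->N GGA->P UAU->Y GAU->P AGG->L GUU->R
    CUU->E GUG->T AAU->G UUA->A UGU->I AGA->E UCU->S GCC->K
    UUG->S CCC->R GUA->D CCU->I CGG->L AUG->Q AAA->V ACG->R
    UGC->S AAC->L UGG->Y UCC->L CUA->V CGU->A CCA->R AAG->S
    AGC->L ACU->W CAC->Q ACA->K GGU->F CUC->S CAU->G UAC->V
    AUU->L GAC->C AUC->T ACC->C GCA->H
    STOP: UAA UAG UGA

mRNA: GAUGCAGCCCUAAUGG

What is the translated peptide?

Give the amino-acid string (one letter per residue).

start AUG at pos 1
pos 1: AUG -> Q; peptide=Q
pos 4: CAG -> T; peptide=QT
pos 7: CCC -> R; peptide=QTR
pos 10: UAA -> STOP

Answer: QTR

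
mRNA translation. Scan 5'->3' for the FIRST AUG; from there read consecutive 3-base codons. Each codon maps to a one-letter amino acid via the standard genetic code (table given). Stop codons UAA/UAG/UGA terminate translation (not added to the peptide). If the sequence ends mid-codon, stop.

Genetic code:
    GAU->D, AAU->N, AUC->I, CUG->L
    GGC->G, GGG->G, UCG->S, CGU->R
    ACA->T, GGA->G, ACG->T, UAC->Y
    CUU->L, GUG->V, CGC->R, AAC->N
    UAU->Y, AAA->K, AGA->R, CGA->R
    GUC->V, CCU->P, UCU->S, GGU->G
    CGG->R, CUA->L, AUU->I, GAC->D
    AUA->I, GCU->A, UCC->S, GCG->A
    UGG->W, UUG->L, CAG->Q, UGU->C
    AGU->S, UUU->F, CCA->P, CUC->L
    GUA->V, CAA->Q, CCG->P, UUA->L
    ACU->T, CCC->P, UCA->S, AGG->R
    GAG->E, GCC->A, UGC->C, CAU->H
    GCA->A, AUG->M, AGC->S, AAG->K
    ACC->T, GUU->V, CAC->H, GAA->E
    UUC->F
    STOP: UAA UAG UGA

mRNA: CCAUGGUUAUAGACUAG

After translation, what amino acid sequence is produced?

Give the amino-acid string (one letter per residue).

start AUG at pos 2
pos 2: AUG -> M; peptide=M
pos 5: GUU -> V; peptide=MV
pos 8: AUA -> I; peptide=MVI
pos 11: GAC -> D; peptide=MVID
pos 14: UAG -> STOP

Answer: MVID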